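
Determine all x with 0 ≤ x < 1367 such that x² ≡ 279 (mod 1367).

Since 1367 ≡ 3 (mod 4), a square root of 279 is 279^((1367+1)/4) = 279^342 mod 1367.
Repeated squaring: 279^2≡1289, 279^4≡616, 279^8≡797, 279^16≡921, 279^32≡701, 279^64≡648, 279^128≡235, 279^256≡545 (mod 1367).
279^342 = 279^(256+64+16+4+2) ≡ 781 (mod 1367).
Check: 781² = 609961 ≡ 279 (mod 1367). The two roots are 586 and 781.

586, 781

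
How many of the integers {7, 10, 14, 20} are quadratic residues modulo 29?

(7/29) = +1 → QR.
(10/29) = -1 → non-residue.
(14/29) = -1 → non-residue.
(20/29) = +1 → QR.
Total quadratic residues among the 4: 2.

2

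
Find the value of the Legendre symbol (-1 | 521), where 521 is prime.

1

First reduce: -1 ≡ 520 (mod 521).
Pull out 2^3: since 521 ≡ 1 (mod 8), (2/521) = +1, so (2/521)^3 = +1.
Reciprocity: 65 ≡ 1 and 521 ≡ 1 (mod 4), so (65/521) = +(521/65).
Reduce top mod 65: now compute (1/65).
Reached (1/65) = 1. Collecting the sign flips along the way, the symbol is +1.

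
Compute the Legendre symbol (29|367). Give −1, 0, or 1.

Reciprocity: 29 ≡ 1 and 367 ≡ 3 (mod 4), so (29/367) = +(367/29).
Reduce top mod 29: now compute (19/29).
Reciprocity: 19 ≡ 3 and 29 ≡ 1 (mod 4), so (19/29) = +(29/19).
Reduce top mod 19: now compute (10/19).
Pull out 2: since 19 ≡ 3 (mod 8), (2/19) = -1.
Reciprocity: 5 ≡ 1 and 19 ≡ 3 (mod 4), so (5/19) = +(19/5).
Reduce top mod 5: now compute (4/5).
Pull out 2^2: since 5 ≡ 5 (mod 8), (2/5) = -1, so (2/5)^2 = +1.
Reached (1/5) = 1. Collecting the sign flips along the way, the symbol is -1.

-1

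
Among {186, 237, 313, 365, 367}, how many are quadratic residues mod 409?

1

(186/409) = -1 → non-residue.
(237/409) = -1 → non-residue.
(313/409) = +1 → QR.
(365/409) = -1 → non-residue.
(367/409) = -1 → non-residue.
Total quadratic residues among the 5: 1.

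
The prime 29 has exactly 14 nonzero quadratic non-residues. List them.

Square k = 1,…,14 (k and 29−k give the same square):
1²=1, 2²=4, 3²=9, 4²=16, 5²=25, 6²≡7, 7²≡20, 8²≡6, 9²≡23, 10²≡13, 11²≡5, 12²≡28, 13²≡24, 14²≡22 (mod 29).
The residues are {1, 4, 5, 6, 7, 9, 13, 16, 20, 22, 23, 24, 25, 28}; the non-residues are the remaining 14 nonzero classes.

2, 3, 8, 10, 11, 12, 14, 15, 17, 18, 19, 21, 26, 27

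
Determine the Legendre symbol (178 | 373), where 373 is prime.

Euler's criterion: (178/373) ≡ 178^186 (mod 373).
178^2 ≡ 352 (mod 373)
178^4 ≡ 68 (mod 373)
178^8 ≡ 148 (mod 373)
178^16 ≡ 270 (mod 373)
178^32 ≡ 165 (mod 373)
178^64 ≡ 369 (mod 373)
178^128 ≡ 16 (mod 373)
178^186 = 178^(128+32+16+8+2) ≡ 372 (mod 373).
Result is 372 ≡ −1, so (178/373) = −1.

-1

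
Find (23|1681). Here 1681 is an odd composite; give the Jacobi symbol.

Reciprocity: 23 ≡ 3 and 1681 ≡ 1 (mod 4), so (23/1681) = +(1681/23).
Reduce top mod 23: now compute (2/23).
Pull out 2: since 23 ≡ 7 (mod 8), (2/23) = +1.
Reached (1/23) = 1. Collecting the sign flips along the way, the symbol is +1.

1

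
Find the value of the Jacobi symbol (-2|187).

First reduce: -2 ≡ 185 (mod 187).
Reciprocity: 185 ≡ 1 and 187 ≡ 3 (mod 4), so (185/187) = +(187/185).
Reduce top mod 185: now compute (2/185).
Pull out 2: since 185 ≡ 1 (mod 8), (2/185) = +1.
Reached (1/185) = 1. Collecting the sign flips along the way, the symbol is +1.

1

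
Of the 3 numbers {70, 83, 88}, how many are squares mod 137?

(70/137) = -1 → non-residue.
(83/137) = -1 → non-residue.
(88/137) = +1 → QR.
Total quadratic residues among the 3: 1.

1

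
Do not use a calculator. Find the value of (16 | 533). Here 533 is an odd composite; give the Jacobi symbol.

1

Pull out 2^4: since 533 ≡ 5 (mod 8), (2/533) = -1, so (2/533)^4 = +1.
Reached (1/533) = 1. Collecting the sign flips along the way, the symbol is +1.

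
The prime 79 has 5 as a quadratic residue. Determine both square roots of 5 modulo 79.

Since 79 ≡ 3 (mod 4), a square root of 5 is 5^((79+1)/4) = 5^20 mod 79.
Repeated squaring: 5^2≡25, 5^4≡72, 5^8≡49, 5^16≡31 (mod 79).
5^20 = 5^(16+4) ≡ 20 (mod 79).
Check: 20² = 400 ≡ 5 (mod 79). The two roots are 20 and 59.

20, 59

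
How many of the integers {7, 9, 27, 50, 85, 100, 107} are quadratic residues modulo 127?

(7/127) = -1 → non-residue.
(9/127) = +1 → QR.
(27/127) = -1 → non-residue.
(50/127) = +1 → QR.
(85/127) = -1 → non-residue.
(100/127) = +1 → QR.
(107/127) = +1 → QR.
Total quadratic residues among the 7: 4.

4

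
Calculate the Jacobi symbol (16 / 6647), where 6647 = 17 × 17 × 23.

1

Pull out 2^4: since 6647 ≡ 7 (mod 8), (2/6647) = +1, so (2/6647)^4 = +1.
Reached (1/6647) = 1. Collecting the sign flips along the way, the symbol is +1.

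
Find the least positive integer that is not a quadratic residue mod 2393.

(2/2393) = +1, so 2 is a residue.
(3/2393) = −1, so 3 is the smallest positive non-residue mod 2393.

3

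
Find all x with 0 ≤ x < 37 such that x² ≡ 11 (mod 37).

37 ≡ 1 (mod 4), so we find a root by search.
Trying successive values, 14² = 196 ≡ 11 (mod 37). The other root is 37 − 14 = 23.

14, 23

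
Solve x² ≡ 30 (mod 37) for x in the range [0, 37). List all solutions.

37 ≡ 1 (mod 4), so we find a root by search.
Trying successive values, 17² = 289 ≡ 30 (mod 37). The other root is 37 − 17 = 20.

17, 20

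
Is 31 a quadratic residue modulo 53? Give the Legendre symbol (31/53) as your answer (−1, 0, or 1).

Euler's criterion: (31/53) ≡ 31^26 (mod 53).
31^2 ≡ 7 (mod 53)
31^4 ≡ 49 (mod 53)
31^8 ≡ 16 (mod 53)
31^16 ≡ 44 (mod 53)
31^26 = 31^(16+8+2) ≡ 52 (mod 53).
Result is 52 ≡ −1, so (31/53) = −1.

-1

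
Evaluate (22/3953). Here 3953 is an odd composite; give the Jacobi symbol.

Pull out 2: since 3953 ≡ 1 (mod 8), (2/3953) = +1.
Reciprocity: 11 ≡ 3 and 3953 ≡ 1 (mod 4), so (11/3953) = +(3953/11).
Reduce top mod 11: now compute (4/11).
Pull out 2^2: since 11 ≡ 3 (mod 8), (2/11) = -1, so (2/11)^2 = +1.
Reached (1/11) = 1. Collecting the sign flips along the way, the symbol is +1.

1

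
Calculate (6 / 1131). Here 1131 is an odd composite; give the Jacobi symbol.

0

Pull out 2: since 1131 ≡ 3 (mod 8), (2/1131) = -1.
Reciprocity: 3 ≡ 3 and 1131 ≡ 3 (mod 4), so (3/1131) = −(1131/3).
Reduce top mod 3: now compute (0/3).
Top reduces to 0: gcd > 1, so the symbol is 0.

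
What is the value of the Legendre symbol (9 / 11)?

1

Reciprocity: 9 ≡ 1 and 11 ≡ 3 (mod 4), so (9/11) = +(11/9).
Reduce top mod 9: now compute (2/9).
Pull out 2: since 9 ≡ 1 (mod 8), (2/9) = +1.
Reached (1/9) = 1. Collecting the sign flips along the way, the symbol is +1.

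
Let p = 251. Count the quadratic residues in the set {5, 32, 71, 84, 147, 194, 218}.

(5/251) = +1 → QR.
(32/251) = -1 → non-residue.
(71/251) = -1 → non-residue.
(84/251) = +1 → QR.
(147/251) = +1 → QR.
(194/251) = +1 → QR.
(218/251) = +1 → QR.
Total quadratic residues among the 7: 5.

5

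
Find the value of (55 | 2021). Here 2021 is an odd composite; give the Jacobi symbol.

-1

Reciprocity: 55 ≡ 3 and 2021 ≡ 1 (mod 4), so (55/2021) = +(2021/55).
Reduce top mod 55: now compute (41/55).
Reciprocity: 41 ≡ 1 and 55 ≡ 3 (mod 4), so (41/55) = +(55/41).
Reduce top mod 41: now compute (14/41).
Pull out 2: since 41 ≡ 1 (mod 8), (2/41) = +1.
Reciprocity: 7 ≡ 3 and 41 ≡ 1 (mod 4), so (7/41) = +(41/7).
Reduce top mod 7: now compute (6/7).
Pull out 2: since 7 ≡ 7 (mod 8), (2/7) = +1.
Reciprocity: 3 ≡ 3 and 7 ≡ 3 (mod 4), so (3/7) = −(7/3).
Reduce top mod 3: now compute (1/3).
Reached (1/3) = 1. Collecting the sign flips along the way, the symbol is -1.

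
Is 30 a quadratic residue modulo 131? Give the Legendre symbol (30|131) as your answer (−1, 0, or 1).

Euler's criterion: (30/131) ≡ 30^65 (mod 131).
30^2 ≡ 114 (mod 131)
30^4 ≡ 27 (mod 131)
30^8 ≡ 74 (mod 131)
30^16 ≡ 105 (mod 131)
30^32 ≡ 21 (mod 131)
30^64 ≡ 48 (mod 131)
30^65 = 30^(64+1) ≡ 130 (mod 131).
Result is 130 ≡ −1, so (30/131) = −1.

-1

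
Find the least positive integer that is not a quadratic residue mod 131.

2

(2/131) = −1, so 2 is the smallest positive non-residue mod 131.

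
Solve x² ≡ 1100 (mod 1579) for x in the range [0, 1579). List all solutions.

Since 1579 ≡ 3 (mod 4), a square root of 1100 is 1100^((1579+1)/4) = 1100^395 mod 1579.
Repeated squaring: 1100^2≡486, 1100^4≡925, 1100^8≡1386, 1100^16≡932, 1100^32≡174, 1100^64≡275, 1100^128≡1412, 1100^256≡1046 (mod 1579).
1100^395 = 1100^(256+128+8+2+1) ≡ 1231 (mod 1579).
Check: 1231² = 1515361 ≡ 1100 (mod 1579). The two roots are 348 and 1231.

348, 1231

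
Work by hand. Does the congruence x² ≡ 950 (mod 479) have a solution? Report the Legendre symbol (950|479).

-1

Euler's criterion: (950/479) ≡ 471^239 (mod 479).
471^2 ≡ 64 (mod 479)
471^4 ≡ 264 (mod 479)
471^8 ≡ 241 (mod 479)
471^16 ≡ 122 (mod 479)
471^32 ≡ 35 (mod 479)
471^64 ≡ 267 (mod 479)
471^128 ≡ 397 (mod 479)
471^239 = 471^(128+64+32+8+4+2+1) ≡ 478 (mod 479).
Result is 478 ≡ −1, so (950/479) = −1.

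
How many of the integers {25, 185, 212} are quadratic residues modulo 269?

3

(25/269) = +1 → QR.
(185/269) = +1 → QR.
(212/269) = +1 → QR.
Total quadratic residues among the 3: 3.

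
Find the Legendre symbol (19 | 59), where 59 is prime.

Reciprocity: 19 ≡ 3 and 59 ≡ 3 (mod 4), so (19/59) = −(59/19).
Reduce top mod 19: now compute (2/19).
Pull out 2: since 19 ≡ 3 (mod 8), (2/19) = -1.
Reached (1/19) = 1. Collecting the sign flips along the way, the symbol is +1.

1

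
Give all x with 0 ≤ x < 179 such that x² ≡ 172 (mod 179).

Since 179 ≡ 3 (mod 4), a square root of 172 is 172^((179+1)/4) = 172^45 mod 179.
Repeated squaring: 172^2≡49, 172^4≡74, 172^8≡106, 172^16≡138, 172^32≡70 (mod 179).
172^45 = 172^(32+8+4+1) ≡ 107 (mod 179).
Check: 107² = 11449 ≡ 172 (mod 179). The two roots are 72 and 107.

72, 107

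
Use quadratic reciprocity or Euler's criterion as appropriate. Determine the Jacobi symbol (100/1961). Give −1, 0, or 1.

Pull out 2^2: since 1961 ≡ 1 (mod 8), (2/1961) = +1, so (2/1961)^2 = +1.
Reciprocity: 25 ≡ 1 and 1961 ≡ 1 (mod 4), so (25/1961) = +(1961/25).
Reduce top mod 25: now compute (11/25).
Reciprocity: 11 ≡ 3 and 25 ≡ 1 (mod 4), so (11/25) = +(25/11).
Reduce top mod 11: now compute (3/11).
Reciprocity: 3 ≡ 3 and 11 ≡ 3 (mod 4), so (3/11) = −(11/3).
Reduce top mod 3: now compute (2/3).
Pull out 2: since 3 ≡ 3 (mod 8), (2/3) = -1.
Reached (1/3) = 1. Collecting the sign flips along the way, the symbol is +1.

1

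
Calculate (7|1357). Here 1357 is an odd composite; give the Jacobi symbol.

-1

Reciprocity: 7 ≡ 3 and 1357 ≡ 1 (mod 4), so (7/1357) = +(1357/7).
Reduce top mod 7: now compute (6/7).
Pull out 2: since 7 ≡ 7 (mod 8), (2/7) = +1.
Reciprocity: 3 ≡ 3 and 7 ≡ 3 (mod 4), so (3/7) = −(7/3).
Reduce top mod 3: now compute (1/3).
Reached (1/3) = 1. Collecting the sign flips along the way, the symbol is -1.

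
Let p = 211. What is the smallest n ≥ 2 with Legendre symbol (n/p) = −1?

2

(2/211) = −1, so 2 is the smallest positive non-residue mod 211.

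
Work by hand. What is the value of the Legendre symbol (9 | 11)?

Euler's criterion: (9/11) ≡ 9^5 (mod 11).
9^2 ≡ 4 (mod 11)
9^4 ≡ 5 (mod 11)
9^5 = 9^(4+1) ≡ 1 (mod 11).
Result is 1, so (9/11) = 1.

1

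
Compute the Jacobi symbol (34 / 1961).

Pull out 2: since 1961 ≡ 1 (mod 8), (2/1961) = +1.
Reciprocity: 17 ≡ 1 and 1961 ≡ 1 (mod 4), so (17/1961) = +(1961/17).
Reduce top mod 17: now compute (6/17).
Pull out 2: since 17 ≡ 1 (mod 8), (2/17) = +1.
Reciprocity: 3 ≡ 3 and 17 ≡ 1 (mod 4), so (3/17) = +(17/3).
Reduce top mod 3: now compute (2/3).
Pull out 2: since 3 ≡ 3 (mod 8), (2/3) = -1.
Reached (1/3) = 1. Collecting the sign flips along the way, the symbol is -1.

-1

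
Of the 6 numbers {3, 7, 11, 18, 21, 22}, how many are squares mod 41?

(3/41) = -1 → non-residue.
(7/41) = -1 → non-residue.
(11/41) = -1 → non-residue.
(18/41) = +1 → QR.
(21/41) = +1 → QR.
(22/41) = -1 → non-residue.
Total quadratic residues among the 6: 2.

2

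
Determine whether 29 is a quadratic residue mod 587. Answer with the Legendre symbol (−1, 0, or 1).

Euler's criterion: (29/587) ≡ 29^293 (mod 587).
29^2 ≡ 254 (mod 587)
29^4 ≡ 533 (mod 587)
29^8 ≡ 568 (mod 587)
29^16 ≡ 361 (mod 587)
29^32 ≡ 7 (mod 587)
29^64 ≡ 49 (mod 587)
29^128 ≡ 53 (mod 587)
29^256 ≡ 461 (mod 587)
29^293 = 29^(256+32+4+1) ≡ 1 (mod 587).
Result is 1, so (29/587) = 1.

1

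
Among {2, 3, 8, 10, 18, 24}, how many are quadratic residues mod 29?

(2/29) = -1 → non-residue.
(3/29) = -1 → non-residue.
(8/29) = -1 → non-residue.
(10/29) = -1 → non-residue.
(18/29) = -1 → non-residue.
(24/29) = +1 → QR.
Total quadratic residues among the 6: 1.

1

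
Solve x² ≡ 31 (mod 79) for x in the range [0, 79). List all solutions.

Since 79 ≡ 3 (mod 4), a square root of 31 is 31^((79+1)/4) = 31^20 mod 79.
Repeated squaring: 31^2≡13, 31^4≡11, 31^8≡42, 31^16≡26 (mod 79).
31^20 = 31^(16+4) ≡ 49 (mod 79).
Check: 49² = 2401 ≡ 31 (mod 79). The two roots are 30 and 49.

30, 49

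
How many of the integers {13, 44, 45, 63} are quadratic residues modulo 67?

(13/67) = -1 → non-residue.
(44/67) = -1 → non-residue.
(45/67) = -1 → non-residue.
(63/67) = -1 → non-residue.
Total quadratic residues among the 4: 0.

0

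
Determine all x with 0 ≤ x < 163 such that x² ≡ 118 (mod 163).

Since 163 ≡ 3 (mod 4), a square root of 118 is 118^((163+1)/4) = 118^41 mod 163.
Repeated squaring: 118^2≡69, 118^4≡34, 118^8≡15, 118^16≡62, 118^32≡95 (mod 163).
118^41 = 118^(32+8+1) ≡ 97 (mod 163).
Check: 97² = 9409 ≡ 118 (mod 163). The two roots are 66 and 97.

66, 97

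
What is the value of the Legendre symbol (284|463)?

Euler's criterion: (284/463) ≡ 284^231 (mod 463).
284^2 ≡ 94 (mod 463)
284^4 ≡ 39 (mod 463)
284^8 ≡ 132 (mod 463)
284^16 ≡ 293 (mod 463)
284^32 ≡ 194 (mod 463)
284^64 ≡ 133 (mod 463)
284^128 ≡ 95 (mod 463)
284^231 = 284^(128+64+32+4+2+1) ≡ 462 (mod 463).
Result is 462 ≡ −1, so (284/463) = −1.

-1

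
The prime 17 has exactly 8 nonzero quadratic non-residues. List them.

3 5 6 7 10 11 12 14

Square k = 1,…,8 (k and 17−k give the same square):
1²=1, 2²=4, 3²=9, 4²=16, 5²≡8, 6²≡2, 7²≡15, 8²≡13 (mod 17).
The residues are {1, 2, 4, 8, 9, 13, 15, 16}; the non-residues are the remaining 8 nonzero classes.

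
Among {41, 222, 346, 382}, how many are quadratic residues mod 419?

(41/419) = +1 → QR.
(222/419) = -1 → non-residue.
(346/419) = -1 → non-residue.
(382/419) = -1 → non-residue.
Total quadratic residues among the 4: 1.

1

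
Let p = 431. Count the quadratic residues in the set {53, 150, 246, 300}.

(53/431) = +1 → QR.
(150/431) = +1 → QR.
(246/431) = +1 → QR.
(300/431) = +1 → QR.
Total quadratic residues among the 4: 4.

4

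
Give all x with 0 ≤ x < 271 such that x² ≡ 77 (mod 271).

60, 211

Since 271 ≡ 3 (mod 4), a square root of 77 is 77^((271+1)/4) = 77^68 mod 271.
Repeated squaring: 77^2≡238, 77^4≡5, 77^8≡25, 77^16≡83, 77^32≡114, 77^64≡259 (mod 271).
77^68 = 77^(64+4) ≡ 211 (mod 271).
Check: 211² = 44521 ≡ 77 (mod 271). The two roots are 60 and 211.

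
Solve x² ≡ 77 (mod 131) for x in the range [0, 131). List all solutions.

48, 83

Since 131 ≡ 3 (mod 4), a square root of 77 is 77^((131+1)/4) = 77^33 mod 131.
Repeated squaring: 77^2≡34, 77^4≡108, 77^8≡5, 77^16≡25, 77^32≡101 (mod 131).
77^33 = 77^(32+1) ≡ 48 (mod 131).
Check: 48² = 2304 ≡ 77 (mod 131). The two roots are 48 and 83.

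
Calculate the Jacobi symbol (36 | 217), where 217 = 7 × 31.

Pull out 2^2: since 217 ≡ 1 (mod 8), (2/217) = +1, so (2/217)^2 = +1.
Reciprocity: 9 ≡ 1 and 217 ≡ 1 (mod 4), so (9/217) = +(217/9).
Reduce top mod 9: now compute (1/9).
Reached (1/9) = 1. Collecting the sign flips along the way, the symbol is +1.

1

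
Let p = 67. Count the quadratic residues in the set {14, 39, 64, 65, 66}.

(14/67) = +1 → QR.
(39/67) = +1 → QR.
(64/67) = +1 → QR.
(65/67) = +1 → QR.
(66/67) = -1 → non-residue.
Total quadratic residues among the 5: 4.

4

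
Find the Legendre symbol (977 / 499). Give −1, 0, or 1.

First reduce: 977 ≡ 478 (mod 499).
Pull out 2: since 499 ≡ 3 (mod 8), (2/499) = -1.
Reciprocity: 239 ≡ 3 and 499 ≡ 3 (mod 4), so (239/499) = −(499/239).
Reduce top mod 239: now compute (21/239).
Reciprocity: 21 ≡ 1 and 239 ≡ 3 (mod 4), so (21/239) = +(239/21).
Reduce top mod 21: now compute (8/21).
Pull out 2^3: since 21 ≡ 5 (mod 8), (2/21) = -1, so (2/21)^3 = -1.
Reached (1/21) = 1. Collecting the sign flips along the way, the symbol is -1.

-1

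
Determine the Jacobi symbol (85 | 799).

Reciprocity: 85 ≡ 1 and 799 ≡ 3 (mod 4), so (85/799) = +(799/85).
Reduce top mod 85: now compute (34/85).
Pull out 2: since 85 ≡ 5 (mod 8), (2/85) = -1.
Reciprocity: 17 ≡ 1 and 85 ≡ 1 (mod 4), so (17/85) = +(85/17).
Reduce top mod 17: now compute (0/17).
Top reduces to 0: gcd > 1, so the symbol is 0.

0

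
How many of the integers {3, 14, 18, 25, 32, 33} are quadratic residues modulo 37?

(3/37) = +1 → QR.
(14/37) = -1 → non-residue.
(18/37) = -1 → non-residue.
(25/37) = +1 → QR.
(32/37) = -1 → non-residue.
(33/37) = +1 → QR.
Total quadratic residues among the 6: 3.

3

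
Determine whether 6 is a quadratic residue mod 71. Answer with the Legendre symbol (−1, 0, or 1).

1

Pull out 2: since 71 ≡ 7 (mod 8), (2/71) = +1.
Reciprocity: 3 ≡ 3 and 71 ≡ 3 (mod 4), so (3/71) = −(71/3).
Reduce top mod 3: now compute (2/3).
Pull out 2: since 3 ≡ 3 (mod 8), (2/3) = -1.
Reached (1/3) = 1. Collecting the sign flips along the way, the symbol is +1.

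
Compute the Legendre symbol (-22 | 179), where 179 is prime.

First reduce: -22 ≡ 157 (mod 179).
Reciprocity: 157 ≡ 1 and 179 ≡ 3 (mod 4), so (157/179) = +(179/157).
Reduce top mod 157: now compute (22/157).
Pull out 2: since 157 ≡ 5 (mod 8), (2/157) = -1.
Reciprocity: 11 ≡ 3 and 157 ≡ 1 (mod 4), so (11/157) = +(157/11).
Reduce top mod 11: now compute (3/11).
Reciprocity: 3 ≡ 3 and 11 ≡ 3 (mod 4), so (3/11) = −(11/3).
Reduce top mod 3: now compute (2/3).
Pull out 2: since 3 ≡ 3 (mod 8), (2/3) = -1.
Reached (1/3) = 1. Collecting the sign flips along the way, the symbol is -1.

-1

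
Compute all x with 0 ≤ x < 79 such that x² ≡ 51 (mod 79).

29, 50

Since 79 ≡ 3 (mod 4), a square root of 51 is 51^((79+1)/4) = 51^20 mod 79.
Repeated squaring: 51^2≡73, 51^4≡36, 51^8≡32, 51^16≡76 (mod 79).
51^20 = 51^(16+4) ≡ 50 (mod 79).
Check: 50² = 2500 ≡ 51 (mod 79). The two roots are 29 and 50.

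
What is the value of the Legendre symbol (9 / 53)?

1

Reciprocity: 9 ≡ 1 and 53 ≡ 1 (mod 4), so (9/53) = +(53/9).
Reduce top mod 9: now compute (8/9).
Pull out 2^3: since 9 ≡ 1 (mod 8), (2/9) = +1, so (2/9)^3 = +1.
Reached (1/9) = 1. Collecting the sign flips along the way, the symbol is +1.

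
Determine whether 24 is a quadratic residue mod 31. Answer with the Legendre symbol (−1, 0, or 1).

Euler's criterion: (24/31) ≡ 24^15 (mod 31).
24^2 ≡ 18 (mod 31)
24^4 ≡ 14 (mod 31)
24^8 ≡ 10 (mod 31)
24^15 = 24^(8+4+2+1) ≡ 30 (mod 31).
Result is 30 ≡ −1, so (24/31) = −1.

-1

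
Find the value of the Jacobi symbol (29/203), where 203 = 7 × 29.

0

Reciprocity: 29 ≡ 1 and 203 ≡ 3 (mod 4), so (29/203) = +(203/29).
Reduce top mod 29: now compute (0/29).
Top reduces to 0: gcd > 1, so the symbol is 0.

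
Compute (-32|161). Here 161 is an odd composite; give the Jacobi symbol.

1

First reduce: -32 ≡ 129 (mod 161).
Reciprocity: 129 ≡ 1 and 161 ≡ 1 (mod 4), so (129/161) = +(161/129).
Reduce top mod 129: now compute (32/129).
Pull out 2^5: since 129 ≡ 1 (mod 8), (2/129) = +1, so (2/129)^5 = +1.
Reached (1/129) = 1. Collecting the sign flips along the way, the symbol is +1.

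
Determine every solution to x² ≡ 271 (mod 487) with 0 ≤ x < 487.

Since 487 ≡ 3 (mod 4), a square root of 271 is 271^((487+1)/4) = 271^122 mod 487.
Repeated squaring: 271^2≡391, 271^4≡450, 271^8≡395, 271^16≡185, 271^32≡135, 271^64≡206 (mod 487).
271^122 = 271^(64+32+16+8+2) ≡ 324 (mod 487).
Check: 324² = 104976 ≡ 271 (mod 487). The two roots are 163 and 324.

163, 324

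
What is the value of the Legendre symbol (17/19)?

1

Euler's criterion: (17/19) ≡ 17^9 (mod 19).
17^2 ≡ 4 (mod 19)
17^4 ≡ 16 (mod 19)
17^8 ≡ 9 (mod 19)
17^9 = 17^(8+1) ≡ 1 (mod 19).
Result is 1, so (17/19) = 1.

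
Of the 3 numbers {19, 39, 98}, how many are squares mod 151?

3

(19/151) = +1 → QR.
(39/151) = +1 → QR.
(98/151) = +1 → QR.
Total quadratic residues among the 3: 3.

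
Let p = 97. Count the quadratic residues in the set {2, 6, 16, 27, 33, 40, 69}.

5

(2/97) = +1 → QR.
(6/97) = +1 → QR.
(16/97) = +1 → QR.
(27/97) = +1 → QR.
(33/97) = +1 → QR.
(40/97) = -1 → non-residue.
(69/97) = -1 → non-residue.
Total quadratic residues among the 7: 5.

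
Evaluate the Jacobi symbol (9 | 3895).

1

Reciprocity: 9 ≡ 1 and 3895 ≡ 3 (mod 4), so (9/3895) = +(3895/9).
Reduce top mod 9: now compute (7/9).
Reciprocity: 7 ≡ 3 and 9 ≡ 1 (mod 4), so (7/9) = +(9/7).
Reduce top mod 7: now compute (2/7).
Pull out 2: since 7 ≡ 7 (mod 8), (2/7) = +1.
Reached (1/7) = 1. Collecting the sign flips along the way, the symbol is +1.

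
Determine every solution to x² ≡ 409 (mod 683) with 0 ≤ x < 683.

Since 683 ≡ 3 (mod 4), a square root of 409 is 409^((683+1)/4) = 409^171 mod 683.
Repeated squaring: 409^2≡629, 409^4≡184, 409^8≡389, 409^16≡378, 409^32≡137, 409^64≡328, 409^128≡353 (mod 683).
409^171 = 409^(128+32+8+2+1) ≡ 287 (mod 683).
Check: 287² = 82369 ≡ 409 (mod 683). The two roots are 287 and 396.

287, 396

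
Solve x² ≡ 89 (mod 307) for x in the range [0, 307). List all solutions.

Since 307 ≡ 3 (mod 4), a square root of 89 is 89^((307+1)/4) = 89^77 mod 307.
Repeated squaring: 89^2≡246, 89^4≡37, 89^8≡141, 89^16≡233, 89^32≡257, 89^64≡44 (mod 307).
89^77 = 89^(64+8+4+1) ≡ 150 (mod 307).
Check: 150² = 22500 ≡ 89 (mod 307). The two roots are 150 and 157.

150, 157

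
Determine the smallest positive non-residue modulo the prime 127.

(2/127) = +1, so 2 is a residue.
(3/127) = −1, so 3 is the smallest positive non-residue mod 127.

3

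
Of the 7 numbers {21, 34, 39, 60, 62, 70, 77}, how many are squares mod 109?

3

(21/109) = +1 → QR.
(34/109) = +1 → QR.
(39/109) = -1 → non-residue.
(60/109) = +1 → QR.
(62/109) = -1 → non-residue.
(70/109) = -1 → non-residue.
(77/109) = -1 → non-residue.
Total quadratic residues among the 7: 3.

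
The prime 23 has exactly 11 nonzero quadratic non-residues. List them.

5, 7, 10, 11, 14, 15, 17, 19, 20, 21, 22

Square k = 1,…,11 (k and 23−k give the same square):
1²=1, 2²=4, 3²=9, 4²=16, 5²≡2, 6²≡13, 7²≡3, 8²≡18, 9²≡12, 10²≡8, 11²≡6 (mod 23).
The residues are {1, 2, 3, 4, 6, 8, 9, 12, 13, 16, 18}; the non-residues are the remaining 11 nonzero classes.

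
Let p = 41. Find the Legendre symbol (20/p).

1

Pull out 2^2: since 41 ≡ 1 (mod 8), (2/41) = +1, so (2/41)^2 = +1.
Reciprocity: 5 ≡ 1 and 41 ≡ 1 (mod 4), so (5/41) = +(41/5).
Reduce top mod 5: now compute (1/5).
Reached (1/5) = 1. Collecting the sign flips along the way, the symbol is +1.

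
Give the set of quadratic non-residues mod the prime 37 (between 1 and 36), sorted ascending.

Square k = 1,…,18 (k and 37−k give the same square):
1²=1, 2²=4, 3²=9, 4²=16, 5²=25, 6²=36, 7²≡12, 8²≡27, 9²≡7, 10²≡26, 11²≡10, 12²≡33, 13²≡21, 14²≡11, 15²≡3, 16²≡34, 17²≡30, 18²≡28 (mod 37).
The residues are {1, 3, 4, 7, 9, 10, 11, 12, 16, 21, 25, 26, 27, 28, 30, 33, 34, 36}; the non-residues are the remaining 18 nonzero classes.

2, 5, 6, 8, 13, 14, 15, 17, 18, 19, 20, 22, 23, 24, 29, 31, 32, 35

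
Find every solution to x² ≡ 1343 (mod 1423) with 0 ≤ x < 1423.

639, 784

Since 1423 ≡ 3 (mod 4), a square root of 1343 is 1343^((1423+1)/4) = 1343^356 mod 1423.
Repeated squaring: 1343^2≡708, 1343^4≡368, 1343^8≡239, 1343^16≡201, 1343^32≡557, 1343^64≡35, 1343^128≡1225, 1343^256≡783 (mod 1423).
1343^356 = 1343^(256+64+32+4) ≡ 784 (mod 1423).
Check: 784² = 614656 ≡ 1343 (mod 1423). The two roots are 639 and 784.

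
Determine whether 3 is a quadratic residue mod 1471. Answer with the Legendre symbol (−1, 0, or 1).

-1

Reciprocity: 3 ≡ 3 and 1471 ≡ 3 (mod 4), so (3/1471) = −(1471/3).
Reduce top mod 3: now compute (1/3).
Reached (1/3) = 1. Collecting the sign flips along the way, the symbol is -1.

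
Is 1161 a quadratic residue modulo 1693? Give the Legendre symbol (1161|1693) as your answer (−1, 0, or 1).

Reciprocity: 1161 ≡ 1 and 1693 ≡ 1 (mod 4), so (1161/1693) = +(1693/1161).
Reduce top mod 1161: now compute (532/1161).
Pull out 2^2: since 1161 ≡ 1 (mod 8), (2/1161) = +1, so (2/1161)^2 = +1.
Reciprocity: 133 ≡ 1 and 1161 ≡ 1 (mod 4), so (133/1161) = +(1161/133).
Reduce top mod 133: now compute (97/133).
Reciprocity: 97 ≡ 1 and 133 ≡ 1 (mod 4), so (97/133) = +(133/97).
Reduce top mod 97: now compute (36/97).
Pull out 2^2: since 97 ≡ 1 (mod 8), (2/97) = +1, so (2/97)^2 = +1.
Reciprocity: 9 ≡ 1 and 97 ≡ 1 (mod 4), so (9/97) = +(97/9).
Reduce top mod 9: now compute (7/9).
Reciprocity: 7 ≡ 3 and 9 ≡ 1 (mod 4), so (7/9) = +(9/7).
Reduce top mod 7: now compute (2/7).
Pull out 2: since 7 ≡ 7 (mod 8), (2/7) = +1.
Reached (1/7) = 1. Collecting the sign flips along the way, the symbol is +1.

1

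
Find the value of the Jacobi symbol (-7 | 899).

First reduce: -7 ≡ 892 (mod 899).
Pull out 2^2: since 899 ≡ 3 (mod 8), (2/899) = -1, so (2/899)^2 = +1.
Reciprocity: 223 ≡ 3 and 899 ≡ 3 (mod 4), so (223/899) = −(899/223).
Reduce top mod 223: now compute (7/223).
Reciprocity: 7 ≡ 3 and 223 ≡ 3 (mod 4), so (7/223) = −(223/7).
Reduce top mod 7: now compute (6/7).
Pull out 2: since 7 ≡ 7 (mod 8), (2/7) = +1.
Reciprocity: 3 ≡ 3 and 7 ≡ 3 (mod 4), so (3/7) = −(7/3).
Reduce top mod 3: now compute (1/3).
Reached (1/3) = 1. Collecting the sign flips along the way, the symbol is -1.

-1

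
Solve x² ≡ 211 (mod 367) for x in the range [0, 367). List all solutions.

125, 242

Since 367 ≡ 3 (mod 4), a square root of 211 is 211^((367+1)/4) = 211^92 mod 367.
Repeated squaring: 211^2≡114, 211^4≡151, 211^8≡47, 211^16≡7, 211^32≡49, 211^64≡199 (mod 367).
211^92 = 211^(64+16+8+4) ≡ 242 (mod 367).
Check: 242² = 58564 ≡ 211 (mod 367). The two roots are 125 and 242.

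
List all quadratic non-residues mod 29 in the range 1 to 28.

2 3 8 10 11 12 14 15 17 18 19 21 26 27

Square k = 1,…,14 (k and 29−k give the same square):
1²=1, 2²=4, 3²=9, 4²=16, 5²=25, 6²≡7, 7²≡20, 8²≡6, 9²≡23, 10²≡13, 11²≡5, 12²≡28, 13²≡24, 14²≡22 (mod 29).
The residues are {1, 4, 5, 6, 7, 9, 13, 16, 20, 22, 23, 24, 25, 28}; the non-residues are the remaining 14 nonzero classes.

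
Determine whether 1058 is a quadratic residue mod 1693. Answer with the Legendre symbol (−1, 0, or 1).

Pull out 2: since 1693 ≡ 5 (mod 8), (2/1693) = -1.
Reciprocity: 529 ≡ 1 and 1693 ≡ 1 (mod 4), so (529/1693) = +(1693/529).
Reduce top mod 529: now compute (106/529).
Pull out 2: since 529 ≡ 1 (mod 8), (2/529) = +1.
Reciprocity: 53 ≡ 1 and 529 ≡ 1 (mod 4), so (53/529) = +(529/53).
Reduce top mod 53: now compute (52/53).
Pull out 2^2: since 53 ≡ 5 (mod 8), (2/53) = -1, so (2/53)^2 = +1.
Reciprocity: 13 ≡ 1 and 53 ≡ 1 (mod 4), so (13/53) = +(53/13).
Reduce top mod 13: now compute (1/13).
Reached (1/13) = 1. Collecting the sign flips along the way, the symbol is -1.

-1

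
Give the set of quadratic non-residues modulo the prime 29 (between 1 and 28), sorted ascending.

Square k = 1,…,14 (k and 29−k give the same square):
1²=1, 2²=4, 3²=9, 4²=16, 5²=25, 6²≡7, 7²≡20, 8²≡6, 9²≡23, 10²≡13, 11²≡5, 12²≡28, 13²≡24, 14²≡22 (mod 29).
The residues are {1, 4, 5, 6, 7, 9, 13, 16, 20, 22, 23, 24, 25, 28}; the non-residues are the remaining 14 nonzero classes.

2 3 8 10 11 12 14 15 17 18 19 21 26 27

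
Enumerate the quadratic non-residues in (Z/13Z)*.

Square k = 1,…,6 (k and 13−k give the same square):
1²=1, 2²=4, 3²=9, 4²≡3, 5²≡12, 6²≡10 (mod 13).
The residues are {1, 3, 4, 9, 10, 12}; the non-residues are the remaining 6 nonzero classes.

2 5 6 7 8 11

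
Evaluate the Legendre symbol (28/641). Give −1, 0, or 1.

Pull out 2^2: since 641 ≡ 1 (mod 8), (2/641) = +1, so (2/641)^2 = +1.
Reciprocity: 7 ≡ 3 and 641 ≡ 1 (mod 4), so (7/641) = +(641/7).
Reduce top mod 7: now compute (4/7).
Pull out 2^2: since 7 ≡ 7 (mod 8), (2/7) = +1, so (2/7)^2 = +1.
Reached (1/7) = 1. Collecting the sign flips along the way, the symbol is +1.

1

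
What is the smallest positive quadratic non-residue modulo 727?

(2/727) = +1, so 2 is a residue.
(3/727) = −1, so 3 is the smallest positive non-residue mod 727.

3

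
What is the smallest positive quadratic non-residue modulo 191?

7

(2/191) = +1, so 2 is a residue.
(3/191) = +1, so 3 is a residue.
(4/191) = +1, so 4 is a residue.
(5/191) = +1, so 5 is a residue.
(6/191) = +1, so 6 is a residue.
(7/191) = −1, so 7 is the smallest positive non-residue mod 191.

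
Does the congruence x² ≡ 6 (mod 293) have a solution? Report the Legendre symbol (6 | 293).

Pull out 2: since 293 ≡ 5 (mod 8), (2/293) = -1.
Reciprocity: 3 ≡ 3 and 293 ≡ 1 (mod 4), so (3/293) = +(293/3).
Reduce top mod 3: now compute (2/3).
Pull out 2: since 3 ≡ 3 (mod 8), (2/3) = -1.
Reached (1/3) = 1. Collecting the sign flips along the way, the symbol is +1.

1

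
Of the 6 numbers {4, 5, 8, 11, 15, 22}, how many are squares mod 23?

2

(4/23) = +1 → QR.
(5/23) = -1 → non-residue.
(8/23) = +1 → QR.
(11/23) = -1 → non-residue.
(15/23) = -1 → non-residue.
(22/23) = -1 → non-residue.
Total quadratic residues among the 6: 2.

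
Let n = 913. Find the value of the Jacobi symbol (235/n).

1

Reciprocity: 235 ≡ 3 and 913 ≡ 1 (mod 4), so (235/913) = +(913/235).
Reduce top mod 235: now compute (208/235).
Pull out 2^4: since 235 ≡ 3 (mod 8), (2/235) = -1, so (2/235)^4 = +1.
Reciprocity: 13 ≡ 1 and 235 ≡ 3 (mod 4), so (13/235) = +(235/13).
Reduce top mod 13: now compute (1/13).
Reached (1/13) = 1. Collecting the sign flips along the way, the symbol is +1.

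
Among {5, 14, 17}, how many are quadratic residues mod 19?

2

(5/19) = +1 → QR.
(14/19) = -1 → non-residue.
(17/19) = +1 → QR.
Total quadratic residues among the 3: 2.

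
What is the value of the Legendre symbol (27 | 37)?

1

Reciprocity: 27 ≡ 3 and 37 ≡ 1 (mod 4), so (27/37) = +(37/27).
Reduce top mod 27: now compute (10/27).
Pull out 2: since 27 ≡ 3 (mod 8), (2/27) = -1.
Reciprocity: 5 ≡ 1 and 27 ≡ 3 (mod 4), so (5/27) = +(27/5).
Reduce top mod 5: now compute (2/5).
Pull out 2: since 5 ≡ 5 (mod 8), (2/5) = -1.
Reached (1/5) = 1. Collecting the sign flips along the way, the symbol is +1.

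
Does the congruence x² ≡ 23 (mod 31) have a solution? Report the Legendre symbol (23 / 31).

-1

Reciprocity: 23 ≡ 3 and 31 ≡ 3 (mod 4), so (23/31) = −(31/23).
Reduce top mod 23: now compute (8/23).
Pull out 2^3: since 23 ≡ 7 (mod 8), (2/23) = +1, so (2/23)^3 = +1.
Reached (1/23) = 1. Collecting the sign flips along the way, the symbol is -1.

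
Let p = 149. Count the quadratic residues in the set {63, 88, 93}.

(63/149) = +1 → QR.
(88/149) = +1 → QR.
(93/149) = -1 → non-residue.
Total quadratic residues among the 3: 2.

2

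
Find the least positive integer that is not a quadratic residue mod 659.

(2/659) = −1, so 2 is the smallest positive non-residue mod 659.

2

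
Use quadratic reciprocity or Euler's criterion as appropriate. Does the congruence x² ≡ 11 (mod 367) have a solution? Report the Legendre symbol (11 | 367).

-1

Reciprocity: 11 ≡ 3 and 367 ≡ 3 (mod 4), so (11/367) = −(367/11).
Reduce top mod 11: now compute (4/11).
Pull out 2^2: since 11 ≡ 3 (mod 8), (2/11) = -1, so (2/11)^2 = +1.
Reached (1/11) = 1. Collecting the sign flips along the way, the symbol is -1.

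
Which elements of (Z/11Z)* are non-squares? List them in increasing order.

2,6,7,8,10

Square k = 1,…,5 (k and 11−k give the same square):
1²=1, 2²=4, 3²=9, 4²≡5, 5²≡3 (mod 11).
The residues are {1, 3, 4, 5, 9}; the non-residues are the remaining 5 nonzero classes.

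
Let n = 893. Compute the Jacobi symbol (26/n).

-1

Pull out 2: since 893 ≡ 5 (mod 8), (2/893) = -1.
Reciprocity: 13 ≡ 1 and 893 ≡ 1 (mod 4), so (13/893) = +(893/13).
Reduce top mod 13: now compute (9/13).
Reciprocity: 9 ≡ 1 and 13 ≡ 1 (mod 4), so (9/13) = +(13/9).
Reduce top mod 9: now compute (4/9).
Pull out 2^2: since 9 ≡ 1 (mod 8), (2/9) = +1, so (2/9)^2 = +1.
Reached (1/9) = 1. Collecting the sign flips along the way, the symbol is -1.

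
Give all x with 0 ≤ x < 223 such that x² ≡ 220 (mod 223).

79, 144

Since 223 ≡ 3 (mod 4), a square root of 220 is 220^((223+1)/4) = 220^56 mod 223.
Repeated squaring: 220^2≡9, 220^4≡81, 220^8≡94, 220^16≡139, 220^32≡143 (mod 223).
220^56 = 220^(32+16+8) ≡ 144 (mod 223).
Check: 144² = 20736 ≡ 220 (mod 223). The two roots are 79 and 144.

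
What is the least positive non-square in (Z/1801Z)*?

(2/1801) = +1, so 2 is a residue.
(3/1801) = +1, so 3 is a residue.
(4/1801) = +1, so 4 is a residue.
(5/1801) = +1, so 5 is a residue.
(6/1801) = +1, so 6 is a residue.
(7/1801) = +1, so 7 is a residue.
(8/1801) = +1, so 8 is a residue.
(9/1801) = +1, so 9 is a residue.
(10/1801) = +1, so 10 is a residue.
(11/1801) = −1, so 11 is the smallest positive non-residue mod 1801.

11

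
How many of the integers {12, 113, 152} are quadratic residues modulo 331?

1

(12/331) = -1 → non-residue.
(113/331) = +1 → QR.
(152/331) = -1 → non-residue.
Total quadratic residues among the 3: 1.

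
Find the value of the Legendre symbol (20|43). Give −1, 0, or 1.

-1

Pull out 2^2: since 43 ≡ 3 (mod 8), (2/43) = -1, so (2/43)^2 = +1.
Reciprocity: 5 ≡ 1 and 43 ≡ 3 (mod 4), so (5/43) = +(43/5).
Reduce top mod 5: now compute (3/5).
Reciprocity: 3 ≡ 3 and 5 ≡ 1 (mod 4), so (3/5) = +(5/3).
Reduce top mod 3: now compute (2/3).
Pull out 2: since 3 ≡ 3 (mod 8), (2/3) = -1.
Reached (1/3) = 1. Collecting the sign flips along the way, the symbol is -1.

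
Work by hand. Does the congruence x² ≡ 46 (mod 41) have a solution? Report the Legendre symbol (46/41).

1

Euler's criterion: (46/41) ≡ 5^20 (mod 41).
5^2 ≡ 25 (mod 41)
5^4 ≡ 10 (mod 41)
5^8 ≡ 18 (mod 41)
5^16 ≡ 37 (mod 41)
5^20 = 5^(16+4) ≡ 1 (mod 41).
Result is 1, so (46/41) = 1.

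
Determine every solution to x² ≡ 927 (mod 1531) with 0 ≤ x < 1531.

Since 1531 ≡ 3 (mod 4), a square root of 927 is 927^((1531+1)/4) = 927^383 mod 1531.
Repeated squaring: 927^2≡438, 927^4≡469, 927^8≡1028, 927^16≡394, 927^32≡605, 927^64≡116, 927^128≡1208, 927^256≡221 (mod 1531).
927^383 = 927^(256+64+32+16+8+4+2+1) ≡ 1089 (mod 1531).
Check: 1089² = 1185921 ≡ 927 (mod 1531). The two roots are 442 and 1089.

442, 1089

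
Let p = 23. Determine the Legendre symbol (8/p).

1

Pull out 2^3: since 23 ≡ 7 (mod 8), (2/23) = +1, so (2/23)^3 = +1.
Reached (1/23) = 1. Collecting the sign flips along the way, the symbol is +1.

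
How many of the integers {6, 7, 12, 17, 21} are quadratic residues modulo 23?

(6/23) = +1 → QR.
(7/23) = -1 → non-residue.
(12/23) = +1 → QR.
(17/23) = -1 → non-residue.
(21/23) = -1 → non-residue.
Total quadratic residues among the 5: 2.

2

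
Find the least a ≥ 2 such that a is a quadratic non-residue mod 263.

5

(2/263) = +1, so 2 is a residue.
(3/263) = +1, so 3 is a residue.
(4/263) = +1, so 4 is a residue.
(5/263) = −1, so 5 is the smallest positive non-residue mod 263.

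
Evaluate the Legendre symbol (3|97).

Reciprocity: 3 ≡ 3 and 97 ≡ 1 (mod 4), so (3/97) = +(97/3).
Reduce top mod 3: now compute (1/3).
Reached (1/3) = 1. Collecting the sign flips along the way, the symbol is +1.

1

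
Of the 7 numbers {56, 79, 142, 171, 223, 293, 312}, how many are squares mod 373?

0

(56/373) = -1 → non-residue.
(79/373) = -1 → non-residue.
(142/373) = -1 → non-residue.
(171/373) = -1 → non-residue.
(223/373) = -1 → non-residue.
(293/373) = -1 → non-residue.
(312/373) = -1 → non-residue.
Total quadratic residues among the 7: 0.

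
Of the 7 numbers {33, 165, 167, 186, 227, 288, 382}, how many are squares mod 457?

(33/457) = -1 → non-residue.
(165/457) = +1 → QR.
(167/457) = -1 → non-residue.
(186/457) = -1 → non-residue.
(227/457) = +1 → QR.
(288/457) = +1 → QR.
(382/457) = +1 → QR.
Total quadratic residues among the 7: 4.

4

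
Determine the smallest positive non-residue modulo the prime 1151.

(2/1151) = +1, so 2 is a residue.
(3/1151) = +1, so 3 is a residue.
(4/1151) = +1, so 4 is a residue.
(5/1151) = +1, so 5 is a residue.
(6/1151) = +1, so 6 is a residue.
(7/1151) = +1, so 7 is a residue.
(8/1151) = +1, so 8 is a residue.
(9/1151) = +1, so 9 is a residue.
(10/1151) = +1, so 10 is a residue.
(11/1151) = +1, so 11 is a residue.
(12/1151) = +1, so 12 is a residue.
(13/1151) = −1, so 13 is the smallest positive non-residue mod 1151.

13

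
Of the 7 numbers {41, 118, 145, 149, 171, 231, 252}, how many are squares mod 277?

(41/277) = +1 → QR.
(118/277) = -1 → non-residue.
(145/277) = -1 → non-residue.
(149/277) = -1 → non-residue.
(171/277) = +1 → QR.
(231/277) = -1 → non-residue.
(252/277) = +1 → QR.
Total quadratic residues among the 7: 3.

3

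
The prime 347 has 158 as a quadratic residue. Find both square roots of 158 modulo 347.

Since 347 ≡ 3 (mod 4), a square root of 158 is 158^((347+1)/4) = 158^87 mod 347.
Repeated squaring: 158^2≡327, 158^4≡53, 158^8≡33, 158^16≡48, 158^32≡222, 158^64≡10 (mod 347).
158^87 = 158^(64+16+4+2+1) ≡ 131 (mod 347).
Check: 131² = 17161 ≡ 158 (mod 347). The two roots are 131 and 216.

131, 216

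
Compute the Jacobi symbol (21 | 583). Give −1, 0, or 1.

Reciprocity: 21 ≡ 1 and 583 ≡ 3 (mod 4), so (21/583) = +(583/21).
Reduce top mod 21: now compute (16/21).
Pull out 2^4: since 21 ≡ 5 (mod 8), (2/21) = -1, so (2/21)^4 = +1.
Reached (1/21) = 1. Collecting the sign flips along the way, the symbol is +1.

1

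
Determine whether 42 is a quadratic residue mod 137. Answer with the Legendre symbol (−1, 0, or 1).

Euler's criterion: (42/137) ≡ 42^68 (mod 137).
42^2 ≡ 120 (mod 137)
42^4 ≡ 15 (mod 137)
42^8 ≡ 88 (mod 137)
42^16 ≡ 72 (mod 137)
42^32 ≡ 115 (mod 137)
42^64 ≡ 73 (mod 137)
42^68 = 42^(64+4) ≡ 136 (mod 137).
Result is 136 ≡ −1, so (42/137) = −1.

-1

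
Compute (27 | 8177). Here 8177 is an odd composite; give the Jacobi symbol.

-1

Reciprocity: 27 ≡ 3 and 8177 ≡ 1 (mod 4), so (27/8177) = +(8177/27).
Reduce top mod 27: now compute (23/27).
Reciprocity: 23 ≡ 3 and 27 ≡ 3 (mod 4), so (23/27) = −(27/23).
Reduce top mod 23: now compute (4/23).
Pull out 2^2: since 23 ≡ 7 (mod 8), (2/23) = +1, so (2/23)^2 = +1.
Reached (1/23) = 1. Collecting the sign flips along the way, the symbol is -1.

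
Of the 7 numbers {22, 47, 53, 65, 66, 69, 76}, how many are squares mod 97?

5

(22/97) = +1 → QR.
(47/97) = +1 → QR.
(53/97) = +1 → QR.
(65/97) = +1 → QR.
(66/97) = +1 → QR.
(69/97) = -1 → non-residue.
(76/97) = -1 → non-residue.
Total quadratic residues among the 7: 5.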